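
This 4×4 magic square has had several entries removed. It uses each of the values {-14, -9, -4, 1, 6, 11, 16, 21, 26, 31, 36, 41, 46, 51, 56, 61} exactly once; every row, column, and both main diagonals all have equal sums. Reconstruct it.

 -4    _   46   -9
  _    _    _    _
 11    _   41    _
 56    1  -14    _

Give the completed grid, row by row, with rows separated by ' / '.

The 16 entries sum to 376, so each line sums to 376/4 = 94.
From row 1, 94 − (-4 + 46 + (-9)) gives (1,2) = 61.
Using row 4: 56 + 1 + (-14) + ? → (4,4) = 94 − 43 = 51.
Column 1: -4 + 11 + 56 + ? = 94, so (2,1) = 31.
The remaining cell in column 3 is (2,3) = 94 − 73 = 21.
Main diagonal: -4 + 41 + 51 + ? = 94, so (2,2) = 6.
The remaining cell in anti-diagonal is (3,2) = 94 − 68 = 26.
From row 2, 94 − (31 + 6 + 21) gives (2,4) = 36.
Using row 3: 11 + 26 + 41 + ? → (3,4) = 94 − 78 = 16.

-4 61 46 -9 / 31 6 21 36 / 11 26 41 16 / 56 1 -14 51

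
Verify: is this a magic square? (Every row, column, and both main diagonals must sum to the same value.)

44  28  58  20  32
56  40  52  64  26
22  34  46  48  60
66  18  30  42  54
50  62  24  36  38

No — row 4 sums to 210 but row 2 sums to 238.

Row 1: 44 + 28 + 58 + 20 + 32 = 182.
Row 2: 56 + 40 + 52 + 64 + 26 = 238.
Row 3: 22 + 34 + 46 + 48 + 60 = 210.
Row 4: 66 + 18 + 30 + 42 + 54 = 210.
Row 5: 50 + 62 + 24 + 36 + 38 = 210.
Column 1: 44 + 56 + 22 + 66 + 50 = 238.
Column 2: 28 + 40 + 34 + 18 + 62 = 182.
Column 3: 58 + 52 + 46 + 30 + 24 = 210.
Column 4: 20 + 64 + 48 + 42 + 36 = 210.
Column 5: 32 + 26 + 60 + 54 + 38 = 210.
Main diagonal: 44 + 40 + 46 + 42 + 38 = 210.
Anti-diagonal: 32 + 64 + 46 + 18 + 50 = 210.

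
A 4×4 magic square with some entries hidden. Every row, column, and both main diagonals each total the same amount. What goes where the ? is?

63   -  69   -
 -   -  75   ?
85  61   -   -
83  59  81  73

Row 4 is complete and sums to 296; that is the magic constant.
Column 1 must total 296; the given cells sum to 231, so (2,1) = 65.
Column 3: 69 + 75 + 81 + ? = 296, so (3,3) = 71.
The remaining cell in main diagonal is (2,2) = 296 − 207 = 89.
From anti-diagonal, 296 − (75 + 61 + 83) gives (1,4) = 77.
Row 1: 63 + 69 + 77 + ? = 296, so (1,2) = 87.
Row 2: 65 + 89 + 75 + ? = 296, so (2,4) = 67.

67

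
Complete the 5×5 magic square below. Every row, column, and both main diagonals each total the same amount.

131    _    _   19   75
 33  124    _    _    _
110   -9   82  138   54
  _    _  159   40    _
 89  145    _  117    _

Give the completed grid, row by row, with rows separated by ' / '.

Row 3 is already complete: 110 + -9 + 82 + 138 + 54 = 375, so that is the magic constant.
Column 1 must total 375; the given cells sum to 363, so (4,1) = 12.
From column 4, 375 − (19 + 138 + 40 + 117) gives (2,4) = 61.
Using main diagonal: 131 + 124 + 82 + 40 + ? → (5,5) = 375 − 377 = -2.
Anti-diagonal: 75 + 61 + 82 + 89 + ? = 375, so (4,2) = 68.
Row 4 must total 375; the given cells sum to 279, so (4,5) = 96.
The remaining cell in row 5 is (5,3) = 375 − 349 = 26.
Using column 2: 124 + (-9) + 68 + 145 + ? → (1,2) = 375 − 328 = 47.
Column 5 needs 375; the known cells sum to 223, so (2,5) = 152.
From row 1, 375 − (131 + 47 + 19 + 75) gives (1,3) = 103.
The remaining cell in row 2 is (2,3) = 375 − 370 = 5.

131 47 103 19 75 / 33 124 5 61 152 / 110 -9 82 138 54 / 12 68 159 40 96 / 89 145 26 117 -2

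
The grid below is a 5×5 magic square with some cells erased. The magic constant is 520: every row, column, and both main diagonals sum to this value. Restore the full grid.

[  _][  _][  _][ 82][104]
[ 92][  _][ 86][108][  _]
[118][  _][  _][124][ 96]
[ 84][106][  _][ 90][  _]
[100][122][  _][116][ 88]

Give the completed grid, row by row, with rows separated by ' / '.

126 98 110 82 104 / 92 114 86 108 120 / 118 80 102 124 96 / 84 106 128 90 112 / 100 122 94 116 88

Using row 5: 100 + 122 + 116 + 88 + ? → (5,3) = 520 − 426 = 94.
Using column 1: 92 + 118 + 84 + 100 + ? → (1,1) = 520 − 394 = 126.
Anti-diagonal needs 520; the known cells sum to 418, so (3,3) = 102.
Row 3: 118 + 102 + 124 + 96 + ? = 520, so (3,2) = 80.
Main diagonal must total 520; the given cells sum to 406, so (2,2) = 114.
From row 2, 520 − (92 + 114 + 86 + 108) gives (2,5) = 120.
From column 2, 520 − (114 + 80 + 106 + 122) gives (1,2) = 98.
The remaining cell in column 5 is (4,5) = 520 − 408 = 112.
Row 1 must total 520; the given cells sum to 410, so (1,3) = 110.
Row 4: 84 + 106 + 90 + 112 + ? = 520, so (4,3) = 128.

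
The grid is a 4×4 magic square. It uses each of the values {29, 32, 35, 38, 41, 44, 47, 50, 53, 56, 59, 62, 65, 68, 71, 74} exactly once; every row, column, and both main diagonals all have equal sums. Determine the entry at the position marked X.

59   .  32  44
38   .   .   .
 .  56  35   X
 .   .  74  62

47

The 16 entries sum to 824, so each line sums to 824/4 = 206.
The remaining cell in row 1 is (1,2) = 206 − 135 = 71.
Column 3 must total 206; the given cells sum to 141, so (2,3) = 65.
Main diagonal: 59 + 35 + 62 + ? = 206, so (2,2) = 50.
Anti-diagonal needs 206; the known cells sum to 165, so (4,1) = 41.
From row 2, 206 − (38 + 50 + 65) gives (2,4) = 53.
Row 4: 41 + 74 + 62 + ? = 206, so (4,2) = 29.
Column 1 must total 206; the given cells sum to 138, so (3,1) = 68.
From column 4, 206 − (44 + 53 + 62) gives (3,4) = 47.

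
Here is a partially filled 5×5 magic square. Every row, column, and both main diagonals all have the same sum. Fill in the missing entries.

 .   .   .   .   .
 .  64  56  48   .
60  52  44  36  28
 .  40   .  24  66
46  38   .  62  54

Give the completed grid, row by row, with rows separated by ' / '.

Row 3 is already complete: 60 + 52 + 44 + 36 + 28 = 220, so that is the magic constant.
The remaining cell in row 5 is (5,3) = 220 − 200 = 20.
Column 2 needs 220; the known cells sum to 194, so (1,2) = 26.
From column 4, 220 − (48 + 36 + 24 + 62) gives (1,4) = 50.
Main diagonal: 64 + 44 + 24 + 54 + ? = 220, so (1,1) = 34.
Anti-diagonal must total 220; the given cells sum to 178, so (1,5) = 42.
Row 1 must total 220; the given cells sum to 152, so (1,3) = 68.
Using column 3: 68 + 56 + 44 + 20 + ? → (4,3) = 220 − 188 = 32.
Column 5 must total 220; the given cells sum to 190, so (2,5) = 30.
Row 2 needs 220; the known cells sum to 198, so (2,1) = 22.
Row 4 needs 220; the known cells sum to 162, so (4,1) = 58.

34 26 68 50 42 / 22 64 56 48 30 / 60 52 44 36 28 / 58 40 32 24 66 / 46 38 20 62 54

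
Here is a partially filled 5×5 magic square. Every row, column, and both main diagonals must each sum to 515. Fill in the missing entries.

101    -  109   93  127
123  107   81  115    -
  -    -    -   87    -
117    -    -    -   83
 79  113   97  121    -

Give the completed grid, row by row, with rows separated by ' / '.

101 85 109 93 127 / 123 107 81 115 89 / 95 119 103 87 111 / 117 91 125 99 83 / 79 113 97 121 105

From row 1, 515 − (101 + 109 + 93 + 127) gives (1,2) = 85.
Row 2 must total 515; the given cells sum to 426, so (2,5) = 89.
Row 5 needs 515; the known cells sum to 410, so (5,5) = 105.
Column 1: 101 + 123 + 117 + 79 + ? = 515, so (3,1) = 95.
Column 4: 93 + 115 + 87 + 121 + ? = 515, so (4,4) = 99.
Column 5 needs 515; the known cells sum to 404, so (3,5) = 111.
From main diagonal, 515 − (101 + 107 + 99 + 105) gives (3,3) = 103.
Anti-diagonal must total 515; the given cells sum to 424, so (4,2) = 91.
Using row 3: 95 + 103 + 87 + 111 + ? → (3,2) = 515 − 396 = 119.
From row 4, 515 − (117 + 91 + 99 + 83) gives (4,3) = 125.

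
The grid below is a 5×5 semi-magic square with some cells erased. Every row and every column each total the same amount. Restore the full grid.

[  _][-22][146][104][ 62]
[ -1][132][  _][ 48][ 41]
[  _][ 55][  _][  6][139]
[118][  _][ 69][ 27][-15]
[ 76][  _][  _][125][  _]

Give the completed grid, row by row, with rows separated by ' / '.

Column 4 is already complete: 104 + 48 + 6 + 27 + 125 = 310, so that is the magic constant.
Row 1 must total 310; the given cells sum to 290, so (1,1) = 20.
Using row 2: -1 + 132 + 48 + 41 + ? → (2,3) = 310 − 220 = 90.
From row 4, 310 − (118 + 69 + 27 + (-15)) gives (4,2) = 111.
Using column 1: 20 + (-1) + 118 + 76 + ? → (3,1) = 310 − 213 = 97.
From column 2, 310 − (-22 + 132 + 55 + 111) gives (5,2) = 34.
Column 5 must total 310; the given cells sum to 227, so (5,5) = 83.
The remaining cell in row 3 is (3,3) = 310 − 297 = 13.
The remaining cell in row 5 is (5,3) = 310 − 318 = -8.

20 -22 146 104 62 / -1 132 90 48 41 / 97 55 13 6 139 / 118 111 69 27 -15 / 76 34 -8 125 83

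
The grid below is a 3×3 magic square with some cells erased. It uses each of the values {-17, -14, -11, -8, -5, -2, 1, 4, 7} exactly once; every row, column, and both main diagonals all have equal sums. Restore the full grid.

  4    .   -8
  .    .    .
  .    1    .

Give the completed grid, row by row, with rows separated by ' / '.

The 9 entries sum to -45, so each line sums to -45/3 = -15.
From row 1, -15 − (4 + (-8)) gives (1,2) = -11.
Column 2 needs -15; the known cells sum to -10, so (2,2) = -5.
Main diagonal must total -15; the given cells sum to -1, so (3,3) = -14.
Anti-diagonal must total -15; the given cells sum to -13, so (3,1) = -2.
Column 1 needs -15; the known cells sum to 2, so (2,1) = -17.
Using column 3: -8 + (-14) + ? → (2,3) = -15 − (-22) = 7.

4 -11 -8 / -17 -5 7 / -2 1 -14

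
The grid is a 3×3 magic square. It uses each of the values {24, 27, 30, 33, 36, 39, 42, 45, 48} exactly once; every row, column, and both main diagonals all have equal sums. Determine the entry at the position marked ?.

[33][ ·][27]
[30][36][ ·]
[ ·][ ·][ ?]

39

The 9 entries sum to 324, so each line sums to 324/3 = 108.
Row 1 needs 108; the known cells sum to 60, so (1,2) = 48.
Using row 2: 30 + 36 + ? → (2,3) = 108 − 66 = 42.
Column 1 needs 108; the known cells sum to 63, so (3,1) = 45.
The remaining cell in column 2 is (3,2) = 108 − 84 = 24.
From column 3, 108 − (27 + 42) gives (3,3) = 39.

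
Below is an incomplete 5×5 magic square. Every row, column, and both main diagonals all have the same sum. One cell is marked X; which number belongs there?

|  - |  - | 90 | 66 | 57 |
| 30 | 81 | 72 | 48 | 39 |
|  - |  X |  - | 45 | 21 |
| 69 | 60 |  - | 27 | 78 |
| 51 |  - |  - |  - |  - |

63

Row 2 is complete and sums to 270; that is the magic constant.
Using row 4: 69 + 60 + 27 + 78 + ? → (4,3) = 270 − 234 = 36.
Column 4: 66 + 48 + 45 + 27 + ? = 270, so (5,4) = 84.
The remaining cell in column 5 is (5,5) = 270 − 195 = 75.
Using anti-diagonal: 57 + 48 + 60 + 51 + ? → (3,3) = 270 − 216 = 54.
Column 3: 90 + 72 + 54 + 36 + ? = 270, so (5,3) = 18.
Using main diagonal: 81 + 54 + 27 + 75 + ? → (1,1) = 270 − 237 = 33.
Using row 1: 33 + 90 + 66 + 57 + ? → (1,2) = 270 − 246 = 24.
Using row 5: 51 + 18 + 84 + 75 + ? → (5,2) = 270 − 228 = 42.
The remaining cell in column 1 is (3,1) = 270 − 183 = 87.
From column 2, 270 − (24 + 81 + 60 + 42) gives (3,2) = 63.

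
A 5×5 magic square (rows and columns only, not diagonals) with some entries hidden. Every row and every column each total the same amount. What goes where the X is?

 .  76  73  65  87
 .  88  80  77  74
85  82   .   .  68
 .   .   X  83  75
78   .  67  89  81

86

Column 5 is complete and sums to 385; that is the magic constant.
Row 1 must total 385; the given cells sum to 301, so (1,1) = 84.
Row 2 needs 385; the known cells sum to 319, so (2,1) = 66.
The remaining cell in row 5 is (5,2) = 385 − 315 = 70.
From column 1, 385 − (84 + 66 + 85 + 78) gives (4,1) = 72.
The remaining cell in column 2 is (4,2) = 385 − 316 = 69.
Using column 4: 65 + 77 + 83 + 89 + ? → (3,4) = 385 − 314 = 71.
From row 3, 385 − (85 + 82 + 71 + 68) gives (3,3) = 79.
Row 4 must total 385; the given cells sum to 299, so (4,3) = 86.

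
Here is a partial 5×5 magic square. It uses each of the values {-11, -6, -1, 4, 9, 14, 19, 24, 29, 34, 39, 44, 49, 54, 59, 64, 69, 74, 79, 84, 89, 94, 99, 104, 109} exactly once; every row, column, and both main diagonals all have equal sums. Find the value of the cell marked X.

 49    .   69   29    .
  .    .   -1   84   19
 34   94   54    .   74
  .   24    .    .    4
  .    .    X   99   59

14

The 25 entries sum to 1225, so each line sums to 1225/5 = 245.
Row 3 needs 245; the known cells sum to 256, so (3,4) = -11.
Column 4 must total 245; the given cells sum to 201, so (4,4) = 44.
From column 5, 245 − (19 + 74 + 4 + 59) gives (1,5) = 89.
Main diagonal must total 245; the given cells sum to 206, so (2,2) = 39.
Using anti-diagonal: 89 + 84 + 54 + 24 + ? → (5,1) = 245 − 251 = -6.
Using row 1: 49 + 69 + 29 + 89 + ? → (1,2) = 245 − 236 = 9.
Row 2 must total 245; the given cells sum to 141, so (2,1) = 104.
Column 1 must total 245; the given cells sum to 181, so (4,1) = 64.
Column 2 needs 245; the known cells sum to 166, so (5,2) = 79.
Row 4: 64 + 24 + 44 + 4 + ? = 245, so (4,3) = 109.
Row 5 must total 245; the given cells sum to 231, so (5,3) = 14.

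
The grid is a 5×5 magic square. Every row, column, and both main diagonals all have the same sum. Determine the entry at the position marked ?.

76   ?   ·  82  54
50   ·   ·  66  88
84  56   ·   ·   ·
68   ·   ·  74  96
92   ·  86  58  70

98

Column 1 is complete and sums to 370; that is the magic constant.
Row 5 must total 370; the given cells sum to 306, so (5,2) = 64.
Using column 4: 82 + 66 + 74 + 58 + ? → (3,4) = 370 − 280 = 90.
Column 5: 54 + 88 + 96 + 70 + ? = 370, so (3,5) = 62.
The remaining cell in row 3 is (3,3) = 370 − 292 = 78.
Main diagonal needs 370; the known cells sum to 298, so (2,2) = 72.
Using anti-diagonal: 54 + 66 + 78 + 92 + ? → (4,2) = 370 − 290 = 80.
Using row 2: 50 + 72 + 66 + 88 + ? → (2,3) = 370 − 276 = 94.
Row 4: 68 + 80 + 74 + 96 + ? = 370, so (4,3) = 52.
From column 2, 370 − (72 + 56 + 80 + 64) gives (1,2) = 98.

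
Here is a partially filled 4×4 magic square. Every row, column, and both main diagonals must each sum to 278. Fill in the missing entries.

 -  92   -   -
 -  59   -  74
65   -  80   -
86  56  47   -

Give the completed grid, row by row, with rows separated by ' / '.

Row 4 must total 278; the given cells sum to 189, so (4,4) = 89.
Column 2: 92 + 59 + 56 + ? = 278, so (3,2) = 71.
From main diagonal, 278 − (59 + 80 + 89) gives (1,1) = 50.
Row 3: 65 + 71 + 80 + ? = 278, so (3,4) = 62.
Column 1: 50 + 65 + 86 + ? = 278, so (2,1) = 77.
Column 4 must total 278; the given cells sum to 225, so (1,4) = 53.
Anti-diagonal must total 278; the given cells sum to 210, so (2,3) = 68.
Row 1: 50 + 92 + 53 + ? = 278, so (1,3) = 83.

50 92 83 53 / 77 59 68 74 / 65 71 80 62 / 86 56 47 89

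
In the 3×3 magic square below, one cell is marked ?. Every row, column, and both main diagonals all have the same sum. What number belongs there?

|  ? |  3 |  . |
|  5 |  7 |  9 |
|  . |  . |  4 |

Row 2 is complete and sums to 21; that is the magic constant.
The remaining cell in column 2 is (3,2) = 21 − 10 = 11.
The remaining cell in column 3 is (1,3) = 21 − 13 = 8.
Main diagonal must total 21; the given cells sum to 11, so (1,1) = 10.

10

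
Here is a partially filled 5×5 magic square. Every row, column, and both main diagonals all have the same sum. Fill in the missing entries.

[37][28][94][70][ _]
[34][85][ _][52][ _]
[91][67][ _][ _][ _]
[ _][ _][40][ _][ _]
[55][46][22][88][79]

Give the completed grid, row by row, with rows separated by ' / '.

Row 5 is already complete: 55 + 46 + 22 + 88 + 79 = 290, so that is the magic constant.
Row 1: 37 + 28 + 94 + 70 + ? = 290, so (1,5) = 61.
Column 1 must total 290; the given cells sum to 217, so (4,1) = 73.
Using column 2: 28 + 85 + 67 + 46 + ? → (4,2) = 290 − 226 = 64.
Anti-diagonal must total 290; the given cells sum to 232, so (3,3) = 58.
Column 3 must total 290; the given cells sum to 214, so (2,3) = 76.
Using main diagonal: 37 + 85 + 58 + 79 + ? → (4,4) = 290 − 259 = 31.
Row 2: 34 + 85 + 76 + 52 + ? = 290, so (2,5) = 43.
From row 4, 290 − (73 + 64 + 40 + 31) gives (4,5) = 82.
The remaining cell in column 4 is (3,4) = 290 − 241 = 49.
From column 5, 290 − (61 + 43 + 82 + 79) gives (3,5) = 25.

37 28 94 70 61 / 34 85 76 52 43 / 91 67 58 49 25 / 73 64 40 31 82 / 55 46 22 88 79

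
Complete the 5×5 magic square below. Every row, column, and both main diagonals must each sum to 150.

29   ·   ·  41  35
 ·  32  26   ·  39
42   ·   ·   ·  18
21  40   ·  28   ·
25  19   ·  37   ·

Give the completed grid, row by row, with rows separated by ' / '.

29 23 22 41 35 / 33 32 26 20 39 / 42 36 30 24 18 / 21 40 34 28 27 / 25 19 38 37 31

Using column 1: 29 + 42 + 21 + 25 + ? → (2,1) = 150 − 117 = 33.
Row 2 needs 150; the known cells sum to 130, so (2,4) = 20.
Column 4: 41 + 20 + 28 + 37 + ? = 150, so (3,4) = 24.
Using anti-diagonal: 35 + 20 + 40 + 25 + ? → (3,3) = 150 − 120 = 30.
Using row 3: 42 + 30 + 24 + 18 + ? → (3,2) = 150 − 114 = 36.
From column 2, 150 − (32 + 36 + 40 + 19) gives (1,2) = 23.
The remaining cell in main diagonal is (5,5) = 150 − 119 = 31.
Using row 1: 29 + 23 + 41 + 35 + ? → (1,3) = 150 − 128 = 22.
Row 5 needs 150; the known cells sum to 112, so (5,3) = 38.
Column 3 needs 150; the known cells sum to 116, so (4,3) = 34.
The remaining cell in column 5 is (4,5) = 150 − 123 = 27.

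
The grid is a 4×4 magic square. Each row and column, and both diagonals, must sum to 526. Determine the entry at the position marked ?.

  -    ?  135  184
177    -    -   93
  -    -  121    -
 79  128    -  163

107

Row 4 must total 526; the given cells sum to 370, so (4,3) = 156.
From column 3, 526 − (135 + 121 + 156) gives (2,3) = 114.
Column 4: 184 + 93 + 163 + ? = 526, so (3,4) = 86.
The remaining cell in anti-diagonal is (3,2) = 526 − 377 = 149.
Row 2: 177 + 114 + 93 + ? = 526, so (2,2) = 142.
The remaining cell in row 3 is (3,1) = 526 − 356 = 170.
From column 1, 526 − (177 + 170 + 79) gives (1,1) = 100.
Column 2 must total 526; the given cells sum to 419, so (1,2) = 107.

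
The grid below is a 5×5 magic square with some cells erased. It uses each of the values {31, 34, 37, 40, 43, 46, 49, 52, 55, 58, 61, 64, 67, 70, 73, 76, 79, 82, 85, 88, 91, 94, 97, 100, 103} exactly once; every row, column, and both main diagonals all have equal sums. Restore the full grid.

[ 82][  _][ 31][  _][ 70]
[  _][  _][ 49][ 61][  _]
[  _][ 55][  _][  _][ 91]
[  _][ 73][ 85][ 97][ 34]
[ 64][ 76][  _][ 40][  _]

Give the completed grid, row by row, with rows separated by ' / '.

82 94 31 58 70 / 100 37 49 61 88 / 43 55 67 79 91 / 46 73 85 97 34 / 64 76 103 40 52

The 25 entries sum to 1675, so each line sums to 1675/5 = 335.
From row 4, 335 − (73 + 85 + 97 + 34) gives (4,1) = 46.
The remaining cell in anti-diagonal is (3,3) = 335 − 268 = 67.
From column 3, 335 − (31 + 49 + 67 + 85) gives (5,3) = 103.
Row 5: 64 + 76 + 103 + 40 + ? = 335, so (5,5) = 52.
From column 5, 335 − (70 + 91 + 34 + 52) gives (2,5) = 88.
From main diagonal, 335 − (82 + 67 + 97 + 52) gives (2,2) = 37.
Row 2: 37 + 49 + 61 + 88 + ? = 335, so (2,1) = 100.
The remaining cell in column 1 is (3,1) = 335 − 292 = 43.
Column 2 needs 335; the known cells sum to 241, so (1,2) = 94.
The remaining cell in row 1 is (1,4) = 335 − 277 = 58.
From row 3, 335 − (43 + 55 + 67 + 91) gives (3,4) = 79.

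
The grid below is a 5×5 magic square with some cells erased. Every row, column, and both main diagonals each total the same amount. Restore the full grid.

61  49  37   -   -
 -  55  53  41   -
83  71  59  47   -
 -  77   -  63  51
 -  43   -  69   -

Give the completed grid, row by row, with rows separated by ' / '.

Column 2 is already complete: 49 + 55 + 71 + 77 + 43 = 295, so that is the magic constant.
From row 3, 295 − (83 + 71 + 59 + 47) gives (3,5) = 35.
From column 4, 295 − (41 + 47 + 63 + 69) gives (1,4) = 75.
From main diagonal, 295 − (61 + 55 + 59 + 63) gives (5,5) = 57.
Row 1 needs 295; the known cells sum to 222, so (1,5) = 73.
From column 5, 295 − (73 + 35 + 51 + 57) gives (2,5) = 79.
Anti-diagonal: 73 + 41 + 59 + 77 + ? = 295, so (5,1) = 45.
From row 2, 295 − (55 + 53 + 41 + 79) gives (2,1) = 67.
Row 5: 45 + 43 + 69 + 57 + ? = 295, so (5,3) = 81.
Column 1 must total 295; the given cells sum to 256, so (4,1) = 39.
The remaining cell in column 3 is (4,3) = 295 − 230 = 65.

61 49 37 75 73 / 67 55 53 41 79 / 83 71 59 47 35 / 39 77 65 63 51 / 45 43 81 69 57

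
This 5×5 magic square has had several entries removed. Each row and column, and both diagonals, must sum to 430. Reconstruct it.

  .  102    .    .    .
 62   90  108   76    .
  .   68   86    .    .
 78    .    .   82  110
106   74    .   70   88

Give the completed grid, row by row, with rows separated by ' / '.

The remaining cell in row 2 is (2,5) = 430 − 336 = 94.
Row 5 needs 430; the known cells sum to 338, so (5,3) = 92.
Column 2 must total 430; the given cells sum to 334, so (4,2) = 96.
Using main diagonal: 90 + 86 + 82 + 88 + ? → (1,1) = 430 − 346 = 84.
Anti-diagonal: 76 + 86 + 96 + 106 + ? = 430, so (1,5) = 66.
Row 4 needs 430; the known cells sum to 366, so (4,3) = 64.
Column 1 must total 430; the given cells sum to 330, so (3,1) = 100.
Column 3: 108 + 86 + 64 + 92 + ? = 430, so (1,3) = 80.
Using column 5: 66 + 94 + 110 + 88 + ? → (3,5) = 430 − 358 = 72.
Row 1 must total 430; the given cells sum to 332, so (1,4) = 98.
Using row 3: 100 + 68 + 86 + 72 + ? → (3,4) = 430 − 326 = 104.

84 102 80 98 66 / 62 90 108 76 94 / 100 68 86 104 72 / 78 96 64 82 110 / 106 74 92 70 88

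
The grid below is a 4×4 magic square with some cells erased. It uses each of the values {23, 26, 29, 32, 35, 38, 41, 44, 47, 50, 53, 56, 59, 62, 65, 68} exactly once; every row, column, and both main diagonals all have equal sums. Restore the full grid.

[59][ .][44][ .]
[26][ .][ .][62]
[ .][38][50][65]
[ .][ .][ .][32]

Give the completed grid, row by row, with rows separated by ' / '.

59 56 44 23 / 26 41 53 62 / 29 38 50 65 / 68 47 35 32

The 16 entries sum to 728, so each line sums to 728/4 = 182.
From row 3, 182 − (38 + 50 + 65) gives (3,1) = 29.
Column 1: 59 + 26 + 29 + ? = 182, so (4,1) = 68.
Using column 4: 62 + 65 + 32 + ? → (1,4) = 182 − 159 = 23.
Using main diagonal: 59 + 50 + 32 + ? → (2,2) = 182 − 141 = 41.
Anti-diagonal must total 182; the given cells sum to 129, so (2,3) = 53.
The remaining cell in row 1 is (1,2) = 182 − 126 = 56.
Column 2: 56 + 41 + 38 + ? = 182, so (4,2) = 47.
Using column 3: 44 + 53 + 50 + ? → (4,3) = 182 − 147 = 35.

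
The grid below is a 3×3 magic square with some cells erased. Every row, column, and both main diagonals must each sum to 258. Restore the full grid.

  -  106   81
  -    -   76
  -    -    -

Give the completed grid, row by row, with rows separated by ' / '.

71 106 81 / 96 86 76 / 91 66 101

Row 1 needs 258; the known cells sum to 187, so (1,1) = 71.
The remaining cell in column 3 is (3,3) = 258 − 157 = 101.
Main diagonal must total 258; the given cells sum to 172, so (2,2) = 86.
Anti-diagonal needs 258; the known cells sum to 167, so (3,1) = 91.
Row 2 must total 258; the given cells sum to 162, so (2,1) = 96.
From row 3, 258 − (91 + 101) gives (3,2) = 66.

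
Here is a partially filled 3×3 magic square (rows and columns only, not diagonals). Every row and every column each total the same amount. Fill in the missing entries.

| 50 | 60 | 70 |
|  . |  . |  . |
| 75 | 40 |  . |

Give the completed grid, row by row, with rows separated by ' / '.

Row 1 is already complete: 50 + 60 + 70 = 180, so that is the magic constant.
Row 3 must total 180; the given cells sum to 115, so (3,3) = 65.
Column 1 must total 180; the given cells sum to 125, so (2,1) = 55.
The remaining cell in column 2 is (2,2) = 180 − 100 = 80.
Column 3 needs 180; the known cells sum to 135, so (2,3) = 45.

50 60 70 / 55 80 45 / 75 40 65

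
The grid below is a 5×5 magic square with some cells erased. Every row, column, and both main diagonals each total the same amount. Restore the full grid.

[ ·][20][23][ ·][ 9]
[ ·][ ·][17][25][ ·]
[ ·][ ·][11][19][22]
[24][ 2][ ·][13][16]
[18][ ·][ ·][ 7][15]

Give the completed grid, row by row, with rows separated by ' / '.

Anti-diagonal is already complete: 9 + 25 + 11 + 2 + 18 = 65, so that is the magic constant.
Row 4 must total 65; the given cells sum to 55, so (4,3) = 10.
Column 3 needs 65; the known cells sum to 61, so (5,3) = 4.
Column 4: 25 + 19 + 13 + 7 + ? = 65, so (1,4) = 1.
The remaining cell in column 5 is (2,5) = 65 − 62 = 3.
Row 1 must total 65; the given cells sum to 53, so (1,1) = 12.
Row 5 needs 65; the known cells sum to 44, so (5,2) = 21.
Main diagonal needs 65; the known cells sum to 51, so (2,2) = 14.
The remaining cell in row 2 is (2,1) = 65 − 59 = 6.
Column 1 needs 65; the known cells sum to 60, so (3,1) = 5.
Column 2: 20 + 14 + 2 + 21 + ? = 65, so (3,2) = 8.

12 20 23 1 9 / 6 14 17 25 3 / 5 8 11 19 22 / 24 2 10 13 16 / 18 21 4 7 15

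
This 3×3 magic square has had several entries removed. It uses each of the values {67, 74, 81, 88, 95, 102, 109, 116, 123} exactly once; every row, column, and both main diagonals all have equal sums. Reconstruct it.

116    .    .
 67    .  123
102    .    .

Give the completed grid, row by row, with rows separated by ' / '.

The 9 entries sum to 855, so each line sums to 855/3 = 285.
The remaining cell in row 2 is (2,2) = 285 − 190 = 95.
Main diagonal must total 285; the given cells sum to 211, so (3,3) = 74.
Anti-diagonal: 95 + 102 + ? = 285, so (1,3) = 88.
Row 1 must total 285; the given cells sum to 204, so (1,2) = 81.
Row 3 must total 285; the given cells sum to 176, so (3,2) = 109.

116 81 88 / 67 95 123 / 102 109 74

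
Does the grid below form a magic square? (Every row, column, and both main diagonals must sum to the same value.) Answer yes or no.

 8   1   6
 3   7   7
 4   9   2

No — anti-diagonal sums to 17 but column 3 sums to 15.

Row 1: 8 + 1 + 6 = 15.
Row 2: 3 + 7 + 7 = 17.
Row 3: 4 + 9 + 2 = 15.
Column 1: 8 + 3 + 4 = 15.
Column 2: 1 + 7 + 9 = 17.
Column 3: 6 + 7 + 2 = 15.
Main diagonal: 8 + 7 + 2 = 17.
Anti-diagonal: 6 + 7 + 4 = 17.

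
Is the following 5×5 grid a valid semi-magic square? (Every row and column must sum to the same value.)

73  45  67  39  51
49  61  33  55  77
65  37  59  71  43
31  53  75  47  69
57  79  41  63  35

Yes

Row 1: 73 + 45 + 67 + 39 + 51 = 275.
Row 2: 49 + 61 + 33 + 55 + 77 = 275.
Row 3: 65 + 37 + 59 + 71 + 43 = 275.
Row 4: 31 + 53 + 75 + 47 + 69 = 275.
Row 5: 57 + 79 + 41 + 63 + 35 = 275.
Column 1: 73 + 49 + 65 + 31 + 57 = 275.
Column 2: 45 + 61 + 37 + 53 + 79 = 275.
Column 3: 67 + 33 + 59 + 75 + 41 = 275.
Column 4: 39 + 55 + 71 + 47 + 63 = 275.
Column 5: 51 + 77 + 43 + 69 + 35 = 275.
All lines sum to 275.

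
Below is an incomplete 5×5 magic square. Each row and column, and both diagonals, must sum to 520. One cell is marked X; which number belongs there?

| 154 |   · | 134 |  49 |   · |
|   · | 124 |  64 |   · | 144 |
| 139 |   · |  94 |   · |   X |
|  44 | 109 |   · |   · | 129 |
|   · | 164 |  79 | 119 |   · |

Column 3: 134 + 64 + 94 + 79 + ? = 520, so (4,3) = 149.
The remaining cell in row 4 is (4,4) = 520 − 431 = 89.
The remaining cell in main diagonal is (5,5) = 520 − 461 = 59.
The remaining cell in row 5 is (5,1) = 520 − 421 = 99.
From column 1, 520 − (154 + 139 + 44 + 99) gives (2,1) = 84.
The remaining cell in row 2 is (2,4) = 520 − 416 = 104.
Column 4 must total 520; the given cells sum to 361, so (3,4) = 159.
Using anti-diagonal: 104 + 94 + 109 + 99 + ? → (1,5) = 520 − 406 = 114.
Using row 1: 154 + 134 + 49 + 114 + ? → (1,2) = 520 − 451 = 69.
Column 2 must total 520; the given cells sum to 466, so (3,2) = 54.
From column 5, 520 − (114 + 144 + 129 + 59) gives (3,5) = 74.

74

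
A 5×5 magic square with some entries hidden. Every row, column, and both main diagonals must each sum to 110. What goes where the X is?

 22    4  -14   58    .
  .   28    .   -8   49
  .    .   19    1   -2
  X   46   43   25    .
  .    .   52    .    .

-11

Row 1 must total 110; the given cells sum to 70, so (1,5) = 40.
The remaining cell in column 3 is (2,3) = 110 − 100 = 10.
The remaining cell in column 4 is (5,4) = 110 − 76 = 34.
Using main diagonal: 22 + 28 + 19 + 25 + ? → (5,5) = 110 − 94 = 16.
Anti-diagonal needs 110; the known cells sum to 97, so (5,1) = 13.
Row 2: 28 + 10 + (-8) + 49 + ? = 110, so (2,1) = 31.
Row 5: 13 + 52 + 34 + 16 + ? = 110, so (5,2) = -5.
Column 2 must total 110; the given cells sum to 73, so (3,2) = 37.
Column 5 needs 110; the known cells sum to 103, so (4,5) = 7.
Row 3 needs 110; the known cells sum to 55, so (3,1) = 55.
Using row 4: 46 + 43 + 25 + 7 + ? → (4,1) = 110 − 121 = -11.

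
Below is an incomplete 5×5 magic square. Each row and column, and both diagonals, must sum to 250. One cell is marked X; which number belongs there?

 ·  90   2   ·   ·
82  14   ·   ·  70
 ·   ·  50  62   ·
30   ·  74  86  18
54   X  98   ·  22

Row 4 needs 250; the known cells sum to 208, so (4,2) = 42.
Column 3 must total 250; the given cells sum to 224, so (2,3) = 26.
The remaining cell in main diagonal is (1,1) = 250 − 172 = 78.
Row 2 needs 250; the known cells sum to 192, so (2,4) = 58.
Column 1: 78 + 82 + 30 + 54 + ? = 250, so (3,1) = 6.
Anti-diagonal needs 250; the known cells sum to 204, so (1,5) = 46.
Row 1 must total 250; the given cells sum to 216, so (1,4) = 34.
The remaining cell in column 4 is (5,4) = 250 − 240 = 10.
Column 5 must total 250; the given cells sum to 156, so (3,5) = 94.
From row 3, 250 − (6 + 50 + 62 + 94) gives (3,2) = 38.
Row 5 needs 250; the known cells sum to 184, so (5,2) = 66.

66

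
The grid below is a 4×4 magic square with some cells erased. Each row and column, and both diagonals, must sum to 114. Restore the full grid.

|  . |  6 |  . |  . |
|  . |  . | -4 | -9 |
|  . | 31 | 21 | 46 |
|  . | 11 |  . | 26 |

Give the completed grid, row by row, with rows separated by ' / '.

1 6 56 51 / 61 66 -4 -9 / 16 31 21 46 / 36 11 41 26

From row 3, 114 − (31 + 21 + 46) gives (3,1) = 16.
Column 2 needs 114; the known cells sum to 48, so (2,2) = 66.
Column 4 must total 114; the given cells sum to 63, so (1,4) = 51.
Using main diagonal: 66 + 21 + 26 + ? → (1,1) = 114 − 113 = 1.
Anti-diagonal must total 114; the given cells sum to 78, so (4,1) = 36.
Row 1 needs 114; the known cells sum to 58, so (1,3) = 56.
Row 2: 66 + (-4) + (-9) + ? = 114, so (2,1) = 61.
Row 4: 36 + 11 + 26 + ? = 114, so (4,3) = 41.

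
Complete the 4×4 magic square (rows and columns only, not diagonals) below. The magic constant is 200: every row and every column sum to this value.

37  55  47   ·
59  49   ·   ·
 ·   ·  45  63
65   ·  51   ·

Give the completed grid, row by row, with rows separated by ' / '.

37 55 47 61 / 59 49 57 35 / 39 53 45 63 / 65 43 51 41

Using row 1: 37 + 55 + 47 + ? → (1,4) = 200 − 139 = 61.
Column 1 must total 200; the given cells sum to 161, so (3,1) = 39.
The remaining cell in column 3 is (2,3) = 200 − 143 = 57.
Row 2 needs 200; the known cells sum to 165, so (2,4) = 35.
Using row 3: 39 + 45 + 63 + ? → (3,2) = 200 − 147 = 53.
Column 2 needs 200; the known cells sum to 157, so (4,2) = 43.
From column 4, 200 − (61 + 35 + 63) gives (4,4) = 41.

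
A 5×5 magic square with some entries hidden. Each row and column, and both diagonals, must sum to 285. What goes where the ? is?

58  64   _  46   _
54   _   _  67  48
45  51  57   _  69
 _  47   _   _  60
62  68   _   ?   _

50

From row 3, 285 − (45 + 51 + 57 + 69) gives (3,4) = 63.
The remaining cell in column 1 is (4,1) = 285 − 219 = 66.
Column 2 needs 285; the known cells sum to 230, so (2,2) = 55.
From anti-diagonal, 285 − (67 + 57 + 47 + 62) gives (1,5) = 52.
Row 1: 58 + 64 + 46 + 52 + ? = 285, so (1,3) = 65.
From row 2, 285 − (54 + 55 + 67 + 48) gives (2,3) = 61.
Column 5 needs 285; the known cells sum to 229, so (5,5) = 56.
Using main diagonal: 58 + 55 + 57 + 56 + ? → (4,4) = 285 − 226 = 59.
Row 4 must total 285; the given cells sum to 232, so (4,3) = 53.
Using column 3: 65 + 61 + 57 + 53 + ? → (5,3) = 285 − 236 = 49.
Column 4 needs 285; the known cells sum to 235, so (5,4) = 50.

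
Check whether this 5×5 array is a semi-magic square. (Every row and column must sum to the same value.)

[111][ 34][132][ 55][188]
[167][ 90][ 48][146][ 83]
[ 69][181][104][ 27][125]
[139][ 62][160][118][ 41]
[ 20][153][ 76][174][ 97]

Row 1: 111 + 34 + 132 + 55 + 188 = 520.
Row 2: 167 + 90 + 48 + 146 + 83 = 534.
Row 3: 69 + 181 + 104 + 27 + 125 = 506.
Row 4: 139 + 62 + 160 + 118 + 41 = 520.
Row 5: 20 + 153 + 76 + 174 + 97 = 520.
Column 1: 111 + 167 + 69 + 139 + 20 = 506.
Column 2: 34 + 90 + 181 + 62 + 153 = 520.
Column 3: 132 + 48 + 104 + 160 + 76 = 520.
Column 4: 55 + 146 + 27 + 118 + 174 = 520.
Column 5: 188 + 83 + 125 + 41 + 97 = 534.

No — column 1 sums to 506 but row 5 sums to 520.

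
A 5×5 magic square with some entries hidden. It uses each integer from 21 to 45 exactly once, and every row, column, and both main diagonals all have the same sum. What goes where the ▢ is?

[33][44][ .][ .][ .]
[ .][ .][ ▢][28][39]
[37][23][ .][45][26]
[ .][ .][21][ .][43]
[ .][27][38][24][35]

The entries are 21 through 45, which sum to 825, so each line sums to 825/5 = 165.
From row 3, 165 − (37 + 23 + 45 + 26) gives (3,3) = 34.
Row 5 must total 165; the given cells sum to 124, so (5,1) = 41.
Column 5 needs 165; the known cells sum to 143, so (1,5) = 22.
From anti-diagonal, 165 − (22 + 28 + 34 + 41) gives (4,2) = 40.
Column 2 must total 165; the given cells sum to 134, so (2,2) = 31.
Main diagonal needs 165; the known cells sum to 133, so (4,4) = 32.
Row 4 must total 165; the given cells sum to 136, so (4,1) = 29.
Column 1 needs 165; the known cells sum to 140, so (2,1) = 25.
Column 4 must total 165; the given cells sum to 129, so (1,4) = 36.
Row 1 must total 165; the given cells sum to 135, so (1,3) = 30.
The remaining cell in row 2 is (2,3) = 165 − 123 = 42.

42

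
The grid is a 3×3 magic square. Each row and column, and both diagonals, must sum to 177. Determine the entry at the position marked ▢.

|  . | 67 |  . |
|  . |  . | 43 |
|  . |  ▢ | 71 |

Using column 3: 43 + 71 + ? → (1,3) = 177 − 114 = 63.
Using row 1: 67 + 63 + ? → (1,1) = 177 − 130 = 47.
Using main diagonal: 47 + 71 + ? → (2,2) = 177 − 118 = 59.
Anti-diagonal needs 177; the known cells sum to 122, so (3,1) = 55.
Row 2 needs 177; the known cells sum to 102, so (2,1) = 75.
Row 3 must total 177; the given cells sum to 126, so (3,2) = 51.

51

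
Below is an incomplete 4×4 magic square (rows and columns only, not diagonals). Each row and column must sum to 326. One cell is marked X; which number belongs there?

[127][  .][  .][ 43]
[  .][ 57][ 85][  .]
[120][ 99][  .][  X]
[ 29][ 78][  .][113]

Row 4 must total 326; the given cells sum to 220, so (4,3) = 106.
Using column 1: 127 + 120 + 29 + ? → (2,1) = 326 − 276 = 50.
Using column 2: 57 + 99 + 78 + ? → (1,2) = 326 − 234 = 92.
Using row 1: 127 + 92 + 43 + ? → (1,3) = 326 − 262 = 64.
Row 2 must total 326; the given cells sum to 192, so (2,4) = 134.
Column 3 must total 326; the given cells sum to 255, so (3,3) = 71.
Column 4 must total 326; the given cells sum to 290, so (3,4) = 36.

36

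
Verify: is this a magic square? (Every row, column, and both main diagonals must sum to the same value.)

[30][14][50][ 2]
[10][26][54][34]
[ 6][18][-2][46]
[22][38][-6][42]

Row 1: 30 + 14 + 50 + 2 = 96.
Row 2: 10 + 26 + 54 + 34 = 124.
Row 3: 6 + 18 + (-2) + 46 = 68.
Row 4: 22 + 38 + (-6) + 42 = 96.
Column 1: 30 + 10 + 6 + 22 = 68.
Column 2: 14 + 26 + 18 + 38 = 96.
Column 3: 50 + 54 + (-2) + (-6) = 96.
Column 4: 2 + 34 + 46 + 42 = 124.
Main diagonal: 30 + 26 + (-2) + 42 = 96.
Anti-diagonal: 2 + 54 + 18 + 22 = 96.

No — column 1 sums to 68 but row 1 sums to 96.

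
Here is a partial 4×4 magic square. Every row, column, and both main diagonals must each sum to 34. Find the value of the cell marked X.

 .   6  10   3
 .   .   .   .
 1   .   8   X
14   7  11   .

13

Row 1 must total 34; the given cells sum to 19, so (1,1) = 15.
Using row 4: 14 + 7 + 11 + ? → (4,4) = 34 − 32 = 2.
From column 1, 34 − (15 + 1 + 14) gives (2,1) = 4.
Column 3: 10 + 8 + 11 + ? = 34, so (2,3) = 5.
Main diagonal: 15 + 8 + 2 + ? = 34, so (2,2) = 9.
The remaining cell in anti-diagonal is (3,2) = 34 − 22 = 12.
Row 2 must total 34; the given cells sum to 18, so (2,4) = 16.
Row 3 must total 34; the given cells sum to 21, so (3,4) = 13.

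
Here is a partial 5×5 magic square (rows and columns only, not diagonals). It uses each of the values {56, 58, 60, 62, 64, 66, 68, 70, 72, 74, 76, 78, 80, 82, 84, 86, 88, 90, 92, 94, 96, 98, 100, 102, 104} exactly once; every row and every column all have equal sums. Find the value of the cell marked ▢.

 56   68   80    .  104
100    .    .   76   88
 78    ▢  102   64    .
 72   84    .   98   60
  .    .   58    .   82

The 25 entries sum to 2000, so each line sums to 2000/5 = 400.
Row 1: 56 + 68 + 80 + 104 + ? = 400, so (1,4) = 92.
Row 4: 72 + 84 + 98 + 60 + ? = 400, so (4,3) = 86.
Column 1 needs 400; the known cells sum to 306, so (5,1) = 94.
Using column 3: 80 + 102 + 86 + 58 + ? → (2,3) = 400 − 326 = 74.
From column 4, 400 − (92 + 76 + 64 + 98) gives (5,4) = 70.
The remaining cell in column 5 is (3,5) = 400 − 334 = 66.
Row 2 must total 400; the given cells sum to 338, so (2,2) = 62.
Row 3 must total 400; the given cells sum to 310, so (3,2) = 90.

90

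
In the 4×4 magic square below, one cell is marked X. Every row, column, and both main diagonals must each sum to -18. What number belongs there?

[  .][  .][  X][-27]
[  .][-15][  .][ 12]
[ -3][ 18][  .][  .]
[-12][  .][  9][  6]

-6

From row 4, -18 − (-12 + 9 + 6) gives (4,2) = -21.
Column 2 needs -18; the known cells sum to -18, so (1,2) = 0.
Column 4: -27 + 12 + 6 + ? = -18, so (3,4) = -9.
Anti-diagonal must total -18; the given cells sum to -21, so (2,3) = 3.
Row 2: -15 + 3 + 12 + ? = -18, so (2,1) = -18.
The remaining cell in row 3 is (3,3) = -18 − 6 = -24.
Column 1 must total -18; the given cells sum to -33, so (1,1) = 15.
From column 3, -18 − (3 + (-24) + 9) gives (1,3) = -6.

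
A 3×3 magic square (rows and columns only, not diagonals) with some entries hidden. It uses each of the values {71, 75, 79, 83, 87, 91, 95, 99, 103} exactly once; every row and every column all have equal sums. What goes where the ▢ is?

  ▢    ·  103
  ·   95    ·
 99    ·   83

71

The 9 entries sum to 783, so each line sums to 783/3 = 261.
The remaining cell in row 3 is (3,2) = 261 − 182 = 79.
Column 2 needs 261; the known cells sum to 174, so (1,2) = 87.
Using column 3: 103 + 83 + ? → (2,3) = 261 − 186 = 75.
Using row 1: 87 + 103 + ? → (1,1) = 261 − 190 = 71.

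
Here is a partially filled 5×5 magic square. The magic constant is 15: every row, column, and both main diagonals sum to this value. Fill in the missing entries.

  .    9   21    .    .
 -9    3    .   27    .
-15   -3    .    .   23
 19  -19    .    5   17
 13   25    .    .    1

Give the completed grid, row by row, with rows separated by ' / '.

7 9 21 -17 -5 / -9 3 15 27 -21 / -15 -3 -1 11 23 / 19 -19 -7 5 17 / 13 25 -13 -11 1

Row 4 must total 15; the given cells sum to 22, so (4,3) = -7.
Column 1: -9 + (-15) + 19 + 13 + ? = 15, so (1,1) = 7.
Main diagonal must total 15; the given cells sum to 16, so (3,3) = -1.
Anti-diagonal must total 15; the given cells sum to 20, so (1,5) = -5.
Row 1 needs 15; the known cells sum to 32, so (1,4) = -17.
Row 3: -15 + (-3) + (-1) + 23 + ? = 15, so (3,4) = 11.
From column 4, 15 − (-17 + 27 + 11 + 5) gives (5,4) = -11.
From column 5, 15 − (-5 + 23 + 17 + 1) gives (2,5) = -21.
Row 2 needs 15; the known cells sum to 0, so (2,3) = 15.
Row 5: 13 + 25 + (-11) + 1 + ? = 15, so (5,3) = -13.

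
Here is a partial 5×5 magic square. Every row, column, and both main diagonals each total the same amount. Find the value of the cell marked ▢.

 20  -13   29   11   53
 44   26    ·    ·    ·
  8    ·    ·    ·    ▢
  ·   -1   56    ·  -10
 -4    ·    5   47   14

Row 1 is complete and sums to 100; that is the magic constant.
Using row 5: -4 + 5 + 47 + 14 + ? → (5,2) = 100 − 62 = 38.
Column 1: 20 + 44 + 8 + (-4) + ? = 100, so (4,1) = 32.
Column 2 must total 100; the given cells sum to 50, so (3,2) = 50.
Row 4 must total 100; the given cells sum to 77, so (4,4) = 23.
The remaining cell in main diagonal is (3,3) = 100 − 83 = 17.
Anti-diagonal: 53 + 17 + (-1) + (-4) + ? = 100, so (2,4) = 35.
The remaining cell in column 3 is (2,3) = 100 − 107 = -7.
Using column 4: 11 + 35 + 23 + 47 + ? → (3,4) = 100 − 116 = -16.
The remaining cell in row 2 is (2,5) = 100 − 98 = 2.
Using row 3: 8 + 50 + 17 + (-16) + ? → (3,5) = 100 − 59 = 41.

41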